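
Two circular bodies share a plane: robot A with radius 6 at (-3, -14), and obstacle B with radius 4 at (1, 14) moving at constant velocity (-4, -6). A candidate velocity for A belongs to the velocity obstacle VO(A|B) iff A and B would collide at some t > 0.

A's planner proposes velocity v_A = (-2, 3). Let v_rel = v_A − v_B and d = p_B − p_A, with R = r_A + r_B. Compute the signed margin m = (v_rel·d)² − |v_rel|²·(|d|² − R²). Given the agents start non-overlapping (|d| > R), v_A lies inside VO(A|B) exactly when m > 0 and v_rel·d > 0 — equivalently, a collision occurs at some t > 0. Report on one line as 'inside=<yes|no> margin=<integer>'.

d = (4, 28),  |d|² = 800;  R = 6+4 = 10,  c = 800−10² = 700
v_rel = (2, 9),  |v_rel|² = 85;  v_rel·d = (2)·(4) + (9)·(28) = 260
85·t² − 520·t + 700 = 0  ⇒  m = 260² − 85·700 = 8100
m = 8100 > 0,  v_rel·d = 260 > 0  ⇒  inside

inside=yes margin=8100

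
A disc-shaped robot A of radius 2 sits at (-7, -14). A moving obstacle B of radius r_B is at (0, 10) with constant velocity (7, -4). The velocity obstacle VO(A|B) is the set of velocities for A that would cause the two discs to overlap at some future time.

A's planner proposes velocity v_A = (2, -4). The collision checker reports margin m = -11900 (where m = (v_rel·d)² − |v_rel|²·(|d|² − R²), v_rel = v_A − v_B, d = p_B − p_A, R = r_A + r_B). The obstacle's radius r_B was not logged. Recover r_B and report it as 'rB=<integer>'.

m = -11900
d = (7, 24);  v_rel = (-5, 0),  |v_rel|² = 25
v_rel×d = (-5)·(24) − (0)·(7) = -120
since m = R²·25 − (-120)²:  R² = (14400 + -11900) / 25 = 100
R = √100 = 10  ⇒  r_B = 10 − 2 = 8

rB=8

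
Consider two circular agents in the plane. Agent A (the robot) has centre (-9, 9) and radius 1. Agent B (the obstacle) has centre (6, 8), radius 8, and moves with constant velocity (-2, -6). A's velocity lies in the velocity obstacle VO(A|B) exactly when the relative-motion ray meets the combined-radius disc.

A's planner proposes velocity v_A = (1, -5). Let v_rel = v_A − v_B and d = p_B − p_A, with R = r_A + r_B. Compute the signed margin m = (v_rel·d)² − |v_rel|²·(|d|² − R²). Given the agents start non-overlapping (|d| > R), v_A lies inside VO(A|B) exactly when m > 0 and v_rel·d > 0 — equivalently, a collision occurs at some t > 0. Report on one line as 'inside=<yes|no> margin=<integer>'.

d = (15, -1),  |d|² = 226;  R = 1+8 = 9,  c = 226−9² = 145
v_rel = (3, 1),  |v_rel|² = 10;  v_rel·d = (3)·(15) + (1)·(-1) = 44
10·t² − 88·t + 145 = 0  ⇒  m = 44² − 10·145 = 486
m = 486 > 0,  v_rel·d = 44 > 0  ⇒  inside

inside=yes margin=486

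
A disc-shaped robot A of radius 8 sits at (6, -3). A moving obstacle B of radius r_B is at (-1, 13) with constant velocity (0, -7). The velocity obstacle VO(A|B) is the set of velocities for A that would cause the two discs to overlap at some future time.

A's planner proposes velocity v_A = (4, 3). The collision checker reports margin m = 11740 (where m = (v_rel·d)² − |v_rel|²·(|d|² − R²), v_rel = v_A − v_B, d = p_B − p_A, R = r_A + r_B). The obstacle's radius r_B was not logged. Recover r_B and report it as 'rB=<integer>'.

m = 11740
d = (-7, 16);  v_rel = (4, 10),  |v_rel|² = 116
v_rel×d = (4)·(16) − (10)·(-7) = 134
since m = R²·116 − 134²:  R² = (17956 + 11740) / 116 = 256
R = √256 = 16  ⇒  r_B = 16 − 8 = 8

rB=8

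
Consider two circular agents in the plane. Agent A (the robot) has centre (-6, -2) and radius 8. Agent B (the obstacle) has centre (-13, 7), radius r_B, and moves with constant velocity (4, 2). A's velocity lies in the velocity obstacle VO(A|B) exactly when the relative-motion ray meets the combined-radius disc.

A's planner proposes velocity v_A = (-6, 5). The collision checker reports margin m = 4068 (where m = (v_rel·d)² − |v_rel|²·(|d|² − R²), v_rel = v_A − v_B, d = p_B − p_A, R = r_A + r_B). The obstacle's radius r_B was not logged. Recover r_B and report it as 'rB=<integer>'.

m = 4068
d = (-7, 9);  v_rel = (-10, 3),  |v_rel|² = 109
v_rel×d = (-10)·(9) − (3)·(-7) = -69
since m = R²·109 − (-69)²:  R² = (4761 + 4068) / 109 = 81
R = √81 = 9  ⇒  r_B = 9 − 8 = 1

rB=1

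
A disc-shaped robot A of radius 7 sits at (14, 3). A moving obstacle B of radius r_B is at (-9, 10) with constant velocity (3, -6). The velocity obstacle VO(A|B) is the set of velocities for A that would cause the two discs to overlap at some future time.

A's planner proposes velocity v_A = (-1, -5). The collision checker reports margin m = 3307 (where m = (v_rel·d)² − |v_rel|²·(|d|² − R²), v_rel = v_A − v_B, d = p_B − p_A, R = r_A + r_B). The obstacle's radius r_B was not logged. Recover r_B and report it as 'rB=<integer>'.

m = 3307
d = (-23, 7);  v_rel = (-4, 1),  |v_rel|² = 17
v_rel×d = (-4)·(7) − (1)·(-23) = -5
since m = R²·17 − (-5)²:  R² = (25 + 3307) / 17 = 196
R = √196 = 14  ⇒  r_B = 14 − 7 = 7

rB=7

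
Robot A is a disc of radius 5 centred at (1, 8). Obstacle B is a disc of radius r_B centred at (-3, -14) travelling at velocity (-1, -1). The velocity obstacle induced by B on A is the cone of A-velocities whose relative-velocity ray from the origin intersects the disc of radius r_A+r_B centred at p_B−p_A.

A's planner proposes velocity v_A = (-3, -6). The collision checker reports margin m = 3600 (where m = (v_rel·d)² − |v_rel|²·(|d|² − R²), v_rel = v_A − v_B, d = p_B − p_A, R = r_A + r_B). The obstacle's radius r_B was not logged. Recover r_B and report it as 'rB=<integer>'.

m = 3600
d = (-4, -22);  v_rel = (-2, -5),  |v_rel|² = 29
v_rel×d = (-2)·(-22) − (-5)·(-4) = 24
since m = R²·29 − 24²:  R² = (576 + 3600) / 29 = 144
R = √144 = 12  ⇒  r_B = 12 − 5 = 7

rB=7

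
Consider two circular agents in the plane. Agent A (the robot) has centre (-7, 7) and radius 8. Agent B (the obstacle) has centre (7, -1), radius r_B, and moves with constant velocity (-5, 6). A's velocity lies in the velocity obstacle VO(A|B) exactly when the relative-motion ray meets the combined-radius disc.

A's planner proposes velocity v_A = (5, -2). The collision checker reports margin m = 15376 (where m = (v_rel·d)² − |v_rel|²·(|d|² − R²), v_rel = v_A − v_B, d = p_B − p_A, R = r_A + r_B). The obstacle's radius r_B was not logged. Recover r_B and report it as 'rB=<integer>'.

m = 15376
d = (14, -8);  v_rel = (10, -8),  |v_rel|² = 164
v_rel×d = (10)·(-8) − (-8)·(14) = 32
since m = R²·164 − 32²:  R² = (1024 + 15376) / 164 = 100
R = √100 = 10  ⇒  r_B = 10 − 8 = 2

rB=2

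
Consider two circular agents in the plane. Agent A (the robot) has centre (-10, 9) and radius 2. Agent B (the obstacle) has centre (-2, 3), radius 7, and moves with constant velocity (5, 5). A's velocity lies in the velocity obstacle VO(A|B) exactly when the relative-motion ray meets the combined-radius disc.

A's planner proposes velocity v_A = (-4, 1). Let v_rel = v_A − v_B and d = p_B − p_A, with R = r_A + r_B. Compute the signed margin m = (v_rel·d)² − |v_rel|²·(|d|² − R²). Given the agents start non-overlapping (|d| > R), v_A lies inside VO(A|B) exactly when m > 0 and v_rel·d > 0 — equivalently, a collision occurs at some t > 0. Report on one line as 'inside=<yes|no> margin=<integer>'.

d = (8, -6),  |d|² = 100;  R = 2+7 = 9,  c = 100−9² = 19
v_rel = (-9, -4),  |v_rel|² = 97;  v_rel·d = (-9)·(8) + (-4)·(-6) = -48
97·t² + 96·t + 19 = 0  ⇒  m = (-48)² − 97·19 = 461
m = 461 > 0,  v_rel·d = -48 < 0  ⇒  outside

inside=no margin=461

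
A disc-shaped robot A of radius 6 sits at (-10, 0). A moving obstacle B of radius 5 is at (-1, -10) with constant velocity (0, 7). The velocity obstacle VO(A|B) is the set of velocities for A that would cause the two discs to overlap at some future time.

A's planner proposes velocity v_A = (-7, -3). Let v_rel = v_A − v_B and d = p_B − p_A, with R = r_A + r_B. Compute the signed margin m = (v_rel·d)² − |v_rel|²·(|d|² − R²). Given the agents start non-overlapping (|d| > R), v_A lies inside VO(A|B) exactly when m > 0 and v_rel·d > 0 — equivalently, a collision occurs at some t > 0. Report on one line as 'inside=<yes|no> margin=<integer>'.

d = (9, -10),  |d|² = 181;  R = 6+5 = 11,  c = 181−11² = 60
v_rel = (-7, -10),  |v_rel|² = 149;  v_rel·d = (-7)·(9) + (-10)·(-10) = 37
149·t² − 74·t + 60 = 0  ⇒  m = 37² − 149·60 = -7571
m = -7571 < 0,  v_rel·d = 37 > 0  ⇒  outside

inside=no margin=-7571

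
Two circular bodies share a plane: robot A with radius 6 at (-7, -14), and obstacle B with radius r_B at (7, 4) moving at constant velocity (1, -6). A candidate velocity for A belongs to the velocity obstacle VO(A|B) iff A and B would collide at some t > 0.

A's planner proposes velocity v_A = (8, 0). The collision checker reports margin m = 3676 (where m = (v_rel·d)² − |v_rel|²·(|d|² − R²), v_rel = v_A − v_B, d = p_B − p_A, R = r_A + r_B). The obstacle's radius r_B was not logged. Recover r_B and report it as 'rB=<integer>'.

m = 3676
d = (14, 18);  v_rel = (7, 6),  |v_rel|² = 85
v_rel×d = (7)·(18) − (6)·(14) = 42
since m = R²·85 − 42²:  R² = (1764 + 3676) / 85 = 64
R = √64 = 8  ⇒  r_B = 8 − 6 = 2

rB=2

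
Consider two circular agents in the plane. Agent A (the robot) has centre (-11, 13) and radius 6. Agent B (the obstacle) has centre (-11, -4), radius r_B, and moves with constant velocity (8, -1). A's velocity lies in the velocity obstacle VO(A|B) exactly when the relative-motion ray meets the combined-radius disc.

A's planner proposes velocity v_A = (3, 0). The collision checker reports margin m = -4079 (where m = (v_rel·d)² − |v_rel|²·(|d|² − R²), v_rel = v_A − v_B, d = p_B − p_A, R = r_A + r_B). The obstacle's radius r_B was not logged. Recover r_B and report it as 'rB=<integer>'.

m = -4079
d = (0, -17);  v_rel = (-5, 1),  |v_rel|² = 26
v_rel×d = (-5)·(-17) − (1)·(0) = 85
since m = R²·26 − 85²:  R² = (7225 + -4079) / 26 = 121
R = √121 = 11  ⇒  r_B = 11 − 6 = 5

rB=5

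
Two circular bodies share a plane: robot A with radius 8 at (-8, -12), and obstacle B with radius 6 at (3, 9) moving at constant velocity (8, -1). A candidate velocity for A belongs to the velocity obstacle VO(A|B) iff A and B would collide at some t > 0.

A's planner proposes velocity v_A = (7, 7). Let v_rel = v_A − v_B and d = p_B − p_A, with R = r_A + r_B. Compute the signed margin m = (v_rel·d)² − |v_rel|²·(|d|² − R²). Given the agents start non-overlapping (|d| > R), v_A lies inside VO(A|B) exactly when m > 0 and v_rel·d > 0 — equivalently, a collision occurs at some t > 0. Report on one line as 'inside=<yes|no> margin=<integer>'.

d = (11, 21),  |d|² = 562;  R = 8+6 = 14,  c = 562−14² = 366
v_rel = (-1, 8),  |v_rel|² = 65;  v_rel·d = (-1)·(11) + (8)·(21) = 157
65·t² − 314·t + 366 = 0  ⇒  m = 157² − 65·366 = 859
m = 859 > 0,  v_rel·d = 157 > 0  ⇒  inside

inside=yes margin=859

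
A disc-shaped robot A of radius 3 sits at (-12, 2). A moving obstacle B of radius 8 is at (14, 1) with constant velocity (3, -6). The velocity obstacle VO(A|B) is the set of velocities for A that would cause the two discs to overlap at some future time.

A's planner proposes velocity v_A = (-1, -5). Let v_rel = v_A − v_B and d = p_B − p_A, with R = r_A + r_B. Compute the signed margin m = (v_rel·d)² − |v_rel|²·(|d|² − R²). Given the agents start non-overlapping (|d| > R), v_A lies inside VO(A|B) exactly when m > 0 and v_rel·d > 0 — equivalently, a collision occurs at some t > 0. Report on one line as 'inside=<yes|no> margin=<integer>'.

d = (26, -1),  |d|² = 677;  R = 3+8 = 11,  c = 677−11² = 556
v_rel = (-4, 1),  |v_rel|² = 17;  v_rel·d = (-4)·(26) + (1)·(-1) = -105
17·t² + 210·t + 556 = 0  ⇒  m = (-105)² − 17·556 = 1573
m = 1573 > 0,  v_rel·d = -105 < 0  ⇒  outside

inside=no margin=1573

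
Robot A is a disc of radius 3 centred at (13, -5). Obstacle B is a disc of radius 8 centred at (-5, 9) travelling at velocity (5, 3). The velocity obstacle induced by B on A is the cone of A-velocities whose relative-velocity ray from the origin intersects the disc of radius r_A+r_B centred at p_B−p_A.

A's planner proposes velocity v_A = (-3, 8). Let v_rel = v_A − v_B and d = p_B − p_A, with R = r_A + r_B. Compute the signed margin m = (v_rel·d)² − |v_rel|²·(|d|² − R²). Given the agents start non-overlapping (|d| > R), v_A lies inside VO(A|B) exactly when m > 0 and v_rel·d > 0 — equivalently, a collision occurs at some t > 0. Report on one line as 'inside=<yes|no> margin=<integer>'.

d = (-18, 14),  |d|² = 520;  R = 3+8 = 11,  c = 520−11² = 399
v_rel = (-8, 5),  |v_rel|² = 89;  v_rel·d = (-8)·(-18) + (5)·(14) = 214
89·t² − 428·t + 399 = 0  ⇒  m = 214² − 89·399 = 10285
m = 10285 > 0,  v_rel·d = 214 > 0  ⇒  inside

inside=yes margin=10285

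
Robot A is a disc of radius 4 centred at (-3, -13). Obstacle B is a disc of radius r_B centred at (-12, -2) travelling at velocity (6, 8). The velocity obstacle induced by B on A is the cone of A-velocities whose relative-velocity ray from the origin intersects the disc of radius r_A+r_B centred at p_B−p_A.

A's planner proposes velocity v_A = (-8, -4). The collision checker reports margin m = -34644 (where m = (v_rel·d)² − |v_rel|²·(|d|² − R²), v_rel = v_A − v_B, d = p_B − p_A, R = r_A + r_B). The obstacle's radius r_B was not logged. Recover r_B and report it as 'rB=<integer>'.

m = -34644
d = (-9, 11);  v_rel = (-14, -12),  |v_rel|² = 340
v_rel×d = (-14)·(11) − (-12)·(-9) = -262
since m = R²·340 − (-262)²:  R² = (68644 + -34644) / 340 = 100
R = √100 = 10  ⇒  r_B = 10 − 4 = 6

rB=6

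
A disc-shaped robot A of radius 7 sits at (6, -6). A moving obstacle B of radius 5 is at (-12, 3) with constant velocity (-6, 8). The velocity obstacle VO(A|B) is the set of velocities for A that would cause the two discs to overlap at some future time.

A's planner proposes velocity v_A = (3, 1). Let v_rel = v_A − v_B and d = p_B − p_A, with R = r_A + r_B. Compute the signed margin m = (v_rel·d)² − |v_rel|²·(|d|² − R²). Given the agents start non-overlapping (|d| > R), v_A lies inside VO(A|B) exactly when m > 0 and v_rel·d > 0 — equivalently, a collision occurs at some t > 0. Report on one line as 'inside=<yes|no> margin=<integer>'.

d = (-18, 9),  |d|² = 405;  R = 7+5 = 12,  c = 405−12² = 261
v_rel = (9, -7),  |v_rel|² = 130;  v_rel·d = (9)·(-18) + (-7)·(9) = -225
130·t² + 450·t + 261 = 0  ⇒  m = (-225)² − 130·261 = 16695
m = 16695 > 0,  v_rel·d = -225 < 0  ⇒  outside

inside=no margin=16695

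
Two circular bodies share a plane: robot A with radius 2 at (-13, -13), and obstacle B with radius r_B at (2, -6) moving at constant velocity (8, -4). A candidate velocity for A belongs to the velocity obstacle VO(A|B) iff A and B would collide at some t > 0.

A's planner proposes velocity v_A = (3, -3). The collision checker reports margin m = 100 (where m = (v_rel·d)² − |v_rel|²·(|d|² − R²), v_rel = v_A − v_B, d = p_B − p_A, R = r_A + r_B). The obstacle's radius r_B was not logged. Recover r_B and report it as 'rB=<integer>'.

m = 100
d = (15, 7);  v_rel = (-5, 1),  |v_rel|² = 26
v_rel×d = (-5)·(7) − (1)·(15) = -50
since m = R²·26 − (-50)²:  R² = (2500 + 100) / 26 = 100
R = √100 = 10  ⇒  r_B = 10 − 2 = 8

rB=8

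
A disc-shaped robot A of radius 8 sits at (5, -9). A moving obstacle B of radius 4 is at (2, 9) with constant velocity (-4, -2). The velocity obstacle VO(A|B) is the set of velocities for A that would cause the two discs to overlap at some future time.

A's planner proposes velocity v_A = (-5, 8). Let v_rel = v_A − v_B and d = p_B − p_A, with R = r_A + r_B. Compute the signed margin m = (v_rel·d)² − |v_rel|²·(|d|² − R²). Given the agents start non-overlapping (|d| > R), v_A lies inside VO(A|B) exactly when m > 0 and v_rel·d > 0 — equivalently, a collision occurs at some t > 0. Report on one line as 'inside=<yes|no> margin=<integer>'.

d = (-3, 18),  |d|² = 333;  R = 8+4 = 12,  c = 333−12² = 189
v_rel = (-1, 10),  |v_rel|² = 101;  v_rel·d = (-1)·(-3) + (10)·(18) = 183
101·t² − 366·t + 189 = 0  ⇒  m = 183² − 101·189 = 14400
m = 14400 > 0,  v_rel·d = 183 > 0  ⇒  inside

inside=yes margin=14400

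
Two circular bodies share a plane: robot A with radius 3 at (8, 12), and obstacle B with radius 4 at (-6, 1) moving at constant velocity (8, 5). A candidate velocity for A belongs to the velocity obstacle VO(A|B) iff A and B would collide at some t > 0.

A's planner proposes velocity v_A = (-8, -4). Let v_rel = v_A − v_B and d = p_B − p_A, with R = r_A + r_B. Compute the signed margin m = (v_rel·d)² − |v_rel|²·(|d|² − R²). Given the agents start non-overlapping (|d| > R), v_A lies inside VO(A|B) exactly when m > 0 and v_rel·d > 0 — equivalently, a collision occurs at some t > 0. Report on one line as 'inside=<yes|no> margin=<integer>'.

d = (-14, -11),  |d|² = 317;  R = 3+4 = 7,  c = 317−7² = 268
v_rel = (-16, -9),  |v_rel|² = 337;  v_rel·d = (-16)·(-14) + (-9)·(-11) = 323
337·t² − 646·t + 268 = 0  ⇒  m = 323² − 337·268 = 14013
m = 14013 > 0,  v_rel·d = 323 > 0  ⇒  inside

inside=yes margin=14013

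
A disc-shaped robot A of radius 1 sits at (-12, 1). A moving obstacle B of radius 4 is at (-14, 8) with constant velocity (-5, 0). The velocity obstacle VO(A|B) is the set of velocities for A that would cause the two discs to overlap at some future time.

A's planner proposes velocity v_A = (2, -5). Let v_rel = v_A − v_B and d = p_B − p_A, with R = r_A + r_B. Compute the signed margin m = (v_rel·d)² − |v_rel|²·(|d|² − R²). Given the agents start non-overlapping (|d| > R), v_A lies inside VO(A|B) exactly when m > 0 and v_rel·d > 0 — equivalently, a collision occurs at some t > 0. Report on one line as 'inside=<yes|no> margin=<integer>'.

d = (-2, 7),  |d|² = 53;  R = 1+4 = 5,  c = 53−5² = 28
v_rel = (7, -5),  |v_rel|² = 74;  v_rel·d = (7)·(-2) + (-5)·(7) = -49
74·t² + 98·t + 28 = 0  ⇒  m = (-49)² − 74·28 = 329
m = 329 > 0,  v_rel·d = -49 < 0  ⇒  outside

inside=no margin=329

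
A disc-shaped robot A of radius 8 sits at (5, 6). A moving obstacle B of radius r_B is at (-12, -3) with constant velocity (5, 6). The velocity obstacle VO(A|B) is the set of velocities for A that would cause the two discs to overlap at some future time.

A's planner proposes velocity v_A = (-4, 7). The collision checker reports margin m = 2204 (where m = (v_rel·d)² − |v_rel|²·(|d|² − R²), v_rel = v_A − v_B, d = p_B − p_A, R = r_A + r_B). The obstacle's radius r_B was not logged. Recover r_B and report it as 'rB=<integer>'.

m = 2204
d = (-17, -9);  v_rel = (-9, 1),  |v_rel|² = 82
v_rel×d = (-9)·(-9) − (1)·(-17) = 98
since m = R²·82 − 98²:  R² = (9604 + 2204) / 82 = 144
R = √144 = 12  ⇒  r_B = 12 − 8 = 4

rB=4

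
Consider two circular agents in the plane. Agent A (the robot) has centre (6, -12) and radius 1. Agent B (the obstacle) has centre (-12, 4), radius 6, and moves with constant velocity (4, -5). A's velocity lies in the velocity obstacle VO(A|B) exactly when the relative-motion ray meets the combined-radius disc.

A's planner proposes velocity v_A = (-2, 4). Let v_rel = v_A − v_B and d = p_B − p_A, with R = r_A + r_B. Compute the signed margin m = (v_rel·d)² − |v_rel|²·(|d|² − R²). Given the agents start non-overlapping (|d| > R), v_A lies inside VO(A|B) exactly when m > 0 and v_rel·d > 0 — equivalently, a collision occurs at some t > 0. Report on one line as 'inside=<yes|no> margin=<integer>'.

d = (-18, 16),  |d|² = 580;  R = 1+6 = 7,  c = 580−7² = 531
v_rel = (-6, 9),  |v_rel|² = 117;  v_rel·d = (-6)·(-18) + (9)·(16) = 252
117·t² − 504·t + 531 = 0  ⇒  m = 252² − 117·531 = 1377
m = 1377 > 0,  v_rel·d = 252 > 0  ⇒  inside

inside=yes margin=1377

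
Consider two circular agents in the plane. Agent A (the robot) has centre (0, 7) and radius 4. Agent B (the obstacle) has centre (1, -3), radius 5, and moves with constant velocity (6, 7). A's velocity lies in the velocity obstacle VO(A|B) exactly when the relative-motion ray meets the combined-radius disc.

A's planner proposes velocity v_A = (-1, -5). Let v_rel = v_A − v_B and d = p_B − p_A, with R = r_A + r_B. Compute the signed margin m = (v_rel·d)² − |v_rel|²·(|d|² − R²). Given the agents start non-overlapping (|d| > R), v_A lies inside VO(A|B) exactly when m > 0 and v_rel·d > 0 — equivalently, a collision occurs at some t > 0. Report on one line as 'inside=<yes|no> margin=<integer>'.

d = (1, -10),  |d|² = 101;  R = 4+5 = 9,  c = 101−9² = 20
v_rel = (-7, -12),  |v_rel|² = 193;  v_rel·d = (-7)·(1) + (-12)·(-10) = 113
193·t² − 226·t + 20 = 0  ⇒  m = 113² − 193·20 = 8909
m = 8909 > 0,  v_rel·d = 113 > 0  ⇒  inside

inside=yes margin=8909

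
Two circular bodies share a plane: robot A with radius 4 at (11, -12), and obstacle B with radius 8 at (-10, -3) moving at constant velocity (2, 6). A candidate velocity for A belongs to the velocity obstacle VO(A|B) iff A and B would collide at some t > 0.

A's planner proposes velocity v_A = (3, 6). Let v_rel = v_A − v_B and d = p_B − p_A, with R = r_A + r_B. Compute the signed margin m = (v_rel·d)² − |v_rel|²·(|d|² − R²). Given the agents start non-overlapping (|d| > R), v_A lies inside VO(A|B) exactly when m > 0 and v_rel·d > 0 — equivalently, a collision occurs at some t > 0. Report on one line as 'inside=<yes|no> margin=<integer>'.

d = (-21, 9),  |d|² = 522;  R = 4+8 = 12,  c = 522−12² = 378
v_rel = (1, 0),  |v_rel|² = 1;  v_rel·d = (1)·(-21) + (0)·(9) = -21
1·t² + 42·t + 378 = 0  ⇒  m = (-21)² − 1·378 = 63
m = 63 > 0,  v_rel·d = -21 < 0  ⇒  outside

inside=no margin=63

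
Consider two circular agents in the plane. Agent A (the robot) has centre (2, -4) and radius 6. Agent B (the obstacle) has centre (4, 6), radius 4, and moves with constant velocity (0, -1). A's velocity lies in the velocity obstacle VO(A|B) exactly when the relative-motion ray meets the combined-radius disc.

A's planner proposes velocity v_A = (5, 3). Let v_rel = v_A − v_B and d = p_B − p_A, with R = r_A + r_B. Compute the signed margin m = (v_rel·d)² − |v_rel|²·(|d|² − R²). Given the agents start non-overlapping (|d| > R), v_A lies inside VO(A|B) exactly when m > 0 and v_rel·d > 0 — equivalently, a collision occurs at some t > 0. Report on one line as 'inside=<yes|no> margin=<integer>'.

d = (2, 10),  |d|² = 104;  R = 6+4 = 10,  c = 104−10² = 4
v_rel = (5, 4),  |v_rel|² = 41;  v_rel·d = (5)·(2) + (4)·(10) = 50
41·t² − 100·t + 4 = 0  ⇒  m = 50² − 41·4 = 2336
m = 2336 > 0,  v_rel·d = 50 > 0  ⇒  inside

inside=yes margin=2336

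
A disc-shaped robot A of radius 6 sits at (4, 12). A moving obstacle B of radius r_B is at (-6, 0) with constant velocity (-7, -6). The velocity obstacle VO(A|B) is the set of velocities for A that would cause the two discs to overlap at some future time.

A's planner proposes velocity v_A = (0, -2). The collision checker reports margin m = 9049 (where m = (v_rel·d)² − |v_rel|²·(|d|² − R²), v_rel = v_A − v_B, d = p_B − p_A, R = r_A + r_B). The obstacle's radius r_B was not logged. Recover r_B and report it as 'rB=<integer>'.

m = 9049
d = (-10, -12);  v_rel = (7, 4),  |v_rel|² = 65
v_rel×d = (7)·(-12) − (4)·(-10) = -44
since m = R²·65 − (-44)²:  R² = (1936 + 9049) / 65 = 169
R = √169 = 13  ⇒  r_B = 13 − 6 = 7

rB=7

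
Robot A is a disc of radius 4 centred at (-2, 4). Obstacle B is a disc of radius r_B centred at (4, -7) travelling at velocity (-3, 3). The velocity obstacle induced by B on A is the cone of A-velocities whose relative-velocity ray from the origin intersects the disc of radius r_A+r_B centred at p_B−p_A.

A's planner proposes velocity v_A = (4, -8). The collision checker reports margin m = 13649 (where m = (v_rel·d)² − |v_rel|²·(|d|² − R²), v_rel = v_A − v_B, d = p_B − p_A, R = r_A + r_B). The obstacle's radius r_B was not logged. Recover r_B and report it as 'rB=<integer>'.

m = 13649
d = (6, -11);  v_rel = (7, -11),  |v_rel|² = 170
v_rel×d = (7)·(-11) − (-11)·(6) = -11
since m = R²·170 − (-11)²:  R² = (121 + 13649) / 170 = 81
R = √81 = 9  ⇒  r_B = 9 − 4 = 5

rB=5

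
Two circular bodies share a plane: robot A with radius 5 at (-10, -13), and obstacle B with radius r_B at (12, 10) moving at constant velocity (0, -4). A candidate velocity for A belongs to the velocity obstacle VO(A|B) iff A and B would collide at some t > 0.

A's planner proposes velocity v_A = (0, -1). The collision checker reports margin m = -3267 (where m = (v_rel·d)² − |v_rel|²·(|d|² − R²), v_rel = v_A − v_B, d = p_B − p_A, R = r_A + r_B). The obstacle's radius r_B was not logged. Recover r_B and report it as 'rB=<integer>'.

m = -3267
d = (22, 23);  v_rel = (0, 3),  |v_rel|² = 9
v_rel×d = (0)·(23) − (3)·(22) = -66
since m = R²·9 − (-66)²:  R² = (4356 + -3267) / 9 = 121
R = √121 = 11  ⇒  r_B = 11 − 5 = 6

rB=6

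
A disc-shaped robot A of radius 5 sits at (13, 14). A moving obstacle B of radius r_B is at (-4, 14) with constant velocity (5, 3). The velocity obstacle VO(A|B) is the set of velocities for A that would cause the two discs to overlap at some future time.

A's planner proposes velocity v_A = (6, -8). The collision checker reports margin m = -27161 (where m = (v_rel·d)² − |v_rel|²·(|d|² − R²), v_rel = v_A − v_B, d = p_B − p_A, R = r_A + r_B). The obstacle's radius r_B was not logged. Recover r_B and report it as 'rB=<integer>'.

m = -27161
d = (-17, 0);  v_rel = (1, -11),  |v_rel|² = 122
v_rel×d = (1)·(0) − (-11)·(-17) = -187
since m = R²·122 − (-187)²:  R² = (34969 + -27161) / 122 = 64
R = √64 = 8  ⇒  r_B = 8 − 5 = 3

rB=3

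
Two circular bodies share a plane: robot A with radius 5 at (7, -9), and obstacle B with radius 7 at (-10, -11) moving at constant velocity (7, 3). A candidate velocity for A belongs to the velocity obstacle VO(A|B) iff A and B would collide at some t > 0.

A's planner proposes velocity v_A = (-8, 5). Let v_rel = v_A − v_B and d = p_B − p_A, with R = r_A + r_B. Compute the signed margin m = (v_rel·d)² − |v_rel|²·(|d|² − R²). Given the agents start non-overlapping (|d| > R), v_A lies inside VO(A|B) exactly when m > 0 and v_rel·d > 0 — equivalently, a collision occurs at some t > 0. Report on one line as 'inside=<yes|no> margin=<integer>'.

d = (-17, -2),  |d|² = 293;  R = 5+7 = 12,  c = 293−12² = 149
v_rel = (-15, 2),  |v_rel|² = 229;  v_rel·d = (-15)·(-17) + (2)·(-2) = 251
229·t² − 502·t + 149 = 0  ⇒  m = 251² − 229·149 = 28880
m = 28880 > 0,  v_rel·d = 251 > 0  ⇒  inside

inside=yes margin=28880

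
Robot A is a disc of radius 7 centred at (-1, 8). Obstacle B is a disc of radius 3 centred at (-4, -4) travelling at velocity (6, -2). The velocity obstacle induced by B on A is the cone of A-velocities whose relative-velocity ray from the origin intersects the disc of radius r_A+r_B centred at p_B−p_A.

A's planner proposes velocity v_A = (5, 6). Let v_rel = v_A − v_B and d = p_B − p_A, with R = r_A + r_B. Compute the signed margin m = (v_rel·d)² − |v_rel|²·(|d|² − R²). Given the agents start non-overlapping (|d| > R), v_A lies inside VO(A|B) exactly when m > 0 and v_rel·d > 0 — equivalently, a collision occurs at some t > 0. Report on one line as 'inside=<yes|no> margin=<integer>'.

d = (-3, -12),  |d|² = 153;  R = 7+3 = 10,  c = 153−10² = 53
v_rel = (-1, 8),  |v_rel|² = 65;  v_rel·d = (-1)·(-3) + (8)·(-12) = -93
65·t² + 186·t + 53 = 0  ⇒  m = (-93)² − 65·53 = 5204
m = 5204 > 0,  v_rel·d = -93 < 0  ⇒  outside

inside=no margin=5204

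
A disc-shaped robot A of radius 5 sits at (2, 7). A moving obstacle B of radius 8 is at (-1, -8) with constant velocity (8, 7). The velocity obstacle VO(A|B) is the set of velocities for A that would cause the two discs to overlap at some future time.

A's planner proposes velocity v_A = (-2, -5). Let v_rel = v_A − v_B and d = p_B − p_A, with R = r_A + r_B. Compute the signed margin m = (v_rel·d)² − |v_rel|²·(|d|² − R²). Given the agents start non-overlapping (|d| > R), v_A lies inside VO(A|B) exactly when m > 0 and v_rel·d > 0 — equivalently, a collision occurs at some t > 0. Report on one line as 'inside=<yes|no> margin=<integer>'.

d = (-3, -15),  |d|² = 234;  R = 5+8 = 13,  c = 234−13² = 65
v_rel = (-10, -12),  |v_rel|² = 244;  v_rel·d = (-10)·(-3) + (-12)·(-15) = 210
244·t² − 420·t + 65 = 0  ⇒  m = 210² − 244·65 = 28240
m = 28240 > 0,  v_rel·d = 210 > 0  ⇒  inside

inside=yes margin=28240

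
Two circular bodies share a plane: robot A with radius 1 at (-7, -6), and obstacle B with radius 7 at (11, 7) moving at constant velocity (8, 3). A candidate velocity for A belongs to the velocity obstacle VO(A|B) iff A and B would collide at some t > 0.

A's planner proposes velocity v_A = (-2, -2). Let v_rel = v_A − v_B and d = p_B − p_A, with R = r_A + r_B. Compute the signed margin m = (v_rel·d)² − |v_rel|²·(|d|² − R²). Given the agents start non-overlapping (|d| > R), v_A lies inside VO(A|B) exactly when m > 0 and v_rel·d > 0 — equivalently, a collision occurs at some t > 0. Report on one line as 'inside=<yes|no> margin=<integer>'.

d = (18, 13),  |d|² = 493;  R = 1+7 = 8,  c = 493−8² = 429
v_rel = (-10, -5),  |v_rel|² = 125;  v_rel·d = (-10)·(18) + (-5)·(13) = -245
125·t² + 490·t + 429 = 0  ⇒  m = (-245)² − 125·429 = 6400
m = 6400 > 0,  v_rel·d = -245 < 0  ⇒  outside

inside=no margin=6400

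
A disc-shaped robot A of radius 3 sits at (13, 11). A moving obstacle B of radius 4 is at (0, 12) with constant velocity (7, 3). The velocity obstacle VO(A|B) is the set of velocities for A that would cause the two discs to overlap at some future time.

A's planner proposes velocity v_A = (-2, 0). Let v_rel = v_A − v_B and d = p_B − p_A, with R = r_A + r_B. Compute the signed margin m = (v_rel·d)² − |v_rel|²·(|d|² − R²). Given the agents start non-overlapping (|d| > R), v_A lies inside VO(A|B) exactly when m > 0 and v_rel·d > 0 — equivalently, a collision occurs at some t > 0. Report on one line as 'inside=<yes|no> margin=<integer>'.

d = (-13, 1),  |d|² = 170;  R = 3+4 = 7,  c = 170−7² = 121
v_rel = (-9, -3),  |v_rel|² = 90;  v_rel·d = (-9)·(-13) + (-3)·(1) = 114
90·t² − 228·t + 121 = 0  ⇒  m = 114² − 90·121 = 2106
m = 2106 > 0,  v_rel·d = 114 > 0  ⇒  inside

inside=yes margin=2106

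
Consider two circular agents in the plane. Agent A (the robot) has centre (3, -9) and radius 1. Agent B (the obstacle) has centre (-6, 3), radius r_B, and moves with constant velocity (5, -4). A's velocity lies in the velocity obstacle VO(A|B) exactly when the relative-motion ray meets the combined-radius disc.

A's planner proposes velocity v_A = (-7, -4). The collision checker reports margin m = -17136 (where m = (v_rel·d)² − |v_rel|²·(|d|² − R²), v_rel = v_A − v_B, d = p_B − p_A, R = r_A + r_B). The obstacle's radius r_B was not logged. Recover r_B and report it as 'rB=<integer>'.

m = -17136
d = (-9, 12);  v_rel = (-12, 0),  |v_rel|² = 144
v_rel×d = (-12)·(12) − (0)·(-9) = -144
since m = R²·144 − (-144)²:  R² = (20736 + -17136) / 144 = 25
R = √25 = 5  ⇒  r_B = 5 − 1 = 4

rB=4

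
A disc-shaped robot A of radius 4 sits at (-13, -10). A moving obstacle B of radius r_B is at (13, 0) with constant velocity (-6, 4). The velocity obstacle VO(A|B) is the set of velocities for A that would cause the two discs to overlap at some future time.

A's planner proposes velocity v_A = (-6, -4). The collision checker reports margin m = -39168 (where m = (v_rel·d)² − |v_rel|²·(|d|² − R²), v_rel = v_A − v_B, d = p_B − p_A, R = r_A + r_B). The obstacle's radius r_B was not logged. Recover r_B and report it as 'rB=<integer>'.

m = -39168
d = (26, 10);  v_rel = (0, -8),  |v_rel|² = 64
v_rel×d = (0)·(10) − (-8)·(26) = 208
since m = R²·64 − 208²:  R² = (43264 + -39168) / 64 = 64
R = √64 = 8  ⇒  r_B = 8 − 4 = 4

rB=4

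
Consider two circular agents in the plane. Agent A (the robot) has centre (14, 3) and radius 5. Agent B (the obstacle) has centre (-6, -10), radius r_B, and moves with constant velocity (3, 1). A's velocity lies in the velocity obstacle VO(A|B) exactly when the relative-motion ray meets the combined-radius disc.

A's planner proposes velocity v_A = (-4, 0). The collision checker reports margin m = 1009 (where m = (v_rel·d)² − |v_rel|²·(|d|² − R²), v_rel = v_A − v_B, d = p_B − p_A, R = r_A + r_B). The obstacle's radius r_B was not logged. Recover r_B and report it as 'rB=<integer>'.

m = 1009
d = (-20, -13);  v_rel = (-7, -1),  |v_rel|² = 50
v_rel×d = (-7)·(-13) − (-1)·(-20) = 71
since m = R²·50 − 71²:  R² = (5041 + 1009) / 50 = 121
R = √121 = 11  ⇒  r_B = 11 − 5 = 6

rB=6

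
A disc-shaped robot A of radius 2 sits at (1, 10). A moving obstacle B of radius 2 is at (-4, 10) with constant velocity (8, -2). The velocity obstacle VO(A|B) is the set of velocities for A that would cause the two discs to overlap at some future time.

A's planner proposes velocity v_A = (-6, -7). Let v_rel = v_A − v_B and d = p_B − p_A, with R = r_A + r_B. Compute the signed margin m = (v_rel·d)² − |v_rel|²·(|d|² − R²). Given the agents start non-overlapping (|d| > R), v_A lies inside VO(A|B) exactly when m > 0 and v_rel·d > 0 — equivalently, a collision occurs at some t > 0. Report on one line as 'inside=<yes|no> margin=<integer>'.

d = (-5, 0),  |d|² = 25;  R = 2+2 = 4,  c = 25−4² = 9
v_rel = (-14, -5),  |v_rel|² = 221;  v_rel·d = (-14)·(-5) + (-5)·(0) = 70
221·t² − 140·t + 9 = 0  ⇒  m = 70² − 221·9 = 2911
m = 2911 > 0,  v_rel·d = 70 > 0  ⇒  inside

inside=yes margin=2911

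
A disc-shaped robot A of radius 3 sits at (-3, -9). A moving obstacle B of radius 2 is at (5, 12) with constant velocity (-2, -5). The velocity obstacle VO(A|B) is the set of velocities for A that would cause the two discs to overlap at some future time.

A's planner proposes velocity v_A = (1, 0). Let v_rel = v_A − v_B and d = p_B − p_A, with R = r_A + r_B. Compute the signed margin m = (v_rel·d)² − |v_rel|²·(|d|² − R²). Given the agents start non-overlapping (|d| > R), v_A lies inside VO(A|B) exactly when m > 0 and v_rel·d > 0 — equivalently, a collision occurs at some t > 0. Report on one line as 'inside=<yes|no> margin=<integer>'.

d = (8, 21),  |d|² = 505;  R = 3+2 = 5,  c = 505−5² = 480
v_rel = (3, 5),  |v_rel|² = 34;  v_rel·d = (3)·(8) + (5)·(21) = 129
34·t² − 258·t + 480 = 0  ⇒  m = 129² − 34·480 = 321
m = 321 > 0,  v_rel·d = 129 > 0  ⇒  inside

inside=yes margin=321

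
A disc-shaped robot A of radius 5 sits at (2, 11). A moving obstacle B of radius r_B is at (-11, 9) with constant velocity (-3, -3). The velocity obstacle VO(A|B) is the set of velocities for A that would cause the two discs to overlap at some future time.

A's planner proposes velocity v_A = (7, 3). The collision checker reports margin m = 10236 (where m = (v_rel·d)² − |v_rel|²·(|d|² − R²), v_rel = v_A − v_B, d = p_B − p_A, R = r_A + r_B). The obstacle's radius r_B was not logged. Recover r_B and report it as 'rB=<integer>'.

m = 10236
d = (-13, -2);  v_rel = (10, 6),  |v_rel|² = 136
v_rel×d = (10)·(-2) − (6)·(-13) = 58
since m = R²·136 − 58²:  R² = (3364 + 10236) / 136 = 100
R = √100 = 10  ⇒  r_B = 10 − 5 = 5

rB=5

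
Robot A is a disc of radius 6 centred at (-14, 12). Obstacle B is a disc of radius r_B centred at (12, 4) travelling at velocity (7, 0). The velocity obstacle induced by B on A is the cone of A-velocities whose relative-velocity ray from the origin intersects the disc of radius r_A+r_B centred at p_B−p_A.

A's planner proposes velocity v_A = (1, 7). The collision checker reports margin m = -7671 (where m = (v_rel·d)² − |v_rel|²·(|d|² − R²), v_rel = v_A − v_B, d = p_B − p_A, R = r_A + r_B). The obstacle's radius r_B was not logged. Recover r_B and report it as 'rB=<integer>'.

m = -7671
d = (26, -8);  v_rel = (-6, 7),  |v_rel|² = 85
v_rel×d = (-6)·(-8) − (7)·(26) = -134
since m = R²·85 − (-134)²:  R² = (17956 + -7671) / 85 = 121
R = √121 = 11  ⇒  r_B = 11 − 6 = 5

rB=5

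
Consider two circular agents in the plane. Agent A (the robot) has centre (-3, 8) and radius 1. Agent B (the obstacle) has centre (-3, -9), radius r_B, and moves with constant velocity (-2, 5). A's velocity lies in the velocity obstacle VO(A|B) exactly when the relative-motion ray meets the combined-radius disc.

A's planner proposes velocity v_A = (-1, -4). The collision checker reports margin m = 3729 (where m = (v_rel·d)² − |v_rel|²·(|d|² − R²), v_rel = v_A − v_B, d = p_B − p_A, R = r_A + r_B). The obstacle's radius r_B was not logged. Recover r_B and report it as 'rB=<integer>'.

m = 3729
d = (0, -17);  v_rel = (1, -9),  |v_rel|² = 82
v_rel×d = (1)·(-17) − (-9)·(0) = -17
since m = R²·82 − (-17)²:  R² = (289 + 3729) / 82 = 49
R = √49 = 7  ⇒  r_B = 7 − 1 = 6

rB=6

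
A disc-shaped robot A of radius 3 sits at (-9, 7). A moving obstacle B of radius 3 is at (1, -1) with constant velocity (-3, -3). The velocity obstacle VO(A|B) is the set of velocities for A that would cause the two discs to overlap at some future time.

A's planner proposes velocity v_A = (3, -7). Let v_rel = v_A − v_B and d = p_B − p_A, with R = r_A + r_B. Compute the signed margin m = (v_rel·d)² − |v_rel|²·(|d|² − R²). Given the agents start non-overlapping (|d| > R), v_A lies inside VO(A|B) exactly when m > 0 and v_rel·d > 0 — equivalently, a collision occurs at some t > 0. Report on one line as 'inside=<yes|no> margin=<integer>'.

d = (10, -8),  |d|² = 164;  R = 3+3 = 6,  c = 164−6² = 128
v_rel = (6, -4),  |v_rel|² = 52;  v_rel·d = (6)·(10) + (-4)·(-8) = 92
52·t² − 184·t + 128 = 0  ⇒  m = 92² − 52·128 = 1808
m = 1808 > 0,  v_rel·d = 92 > 0  ⇒  inside

inside=yes margin=1808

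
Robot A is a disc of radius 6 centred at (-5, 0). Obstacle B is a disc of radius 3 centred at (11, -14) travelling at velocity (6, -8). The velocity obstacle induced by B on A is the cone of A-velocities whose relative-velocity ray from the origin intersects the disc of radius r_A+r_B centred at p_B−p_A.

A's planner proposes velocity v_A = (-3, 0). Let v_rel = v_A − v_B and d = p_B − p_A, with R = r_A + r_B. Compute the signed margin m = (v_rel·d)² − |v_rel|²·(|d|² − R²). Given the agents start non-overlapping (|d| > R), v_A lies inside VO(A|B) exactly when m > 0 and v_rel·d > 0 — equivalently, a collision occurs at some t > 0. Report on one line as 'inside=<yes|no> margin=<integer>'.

d = (16, -14),  |d|² = 452;  R = 6+3 = 9,  c = 452−9² = 371
v_rel = (-9, 8),  |v_rel|² = 145;  v_rel·d = (-9)·(16) + (8)·(-14) = -256
145·t² + 512·t + 371 = 0  ⇒  m = (-256)² − 145·371 = 11741
m = 11741 > 0,  v_rel·d = -256 < 0  ⇒  outside

inside=no margin=11741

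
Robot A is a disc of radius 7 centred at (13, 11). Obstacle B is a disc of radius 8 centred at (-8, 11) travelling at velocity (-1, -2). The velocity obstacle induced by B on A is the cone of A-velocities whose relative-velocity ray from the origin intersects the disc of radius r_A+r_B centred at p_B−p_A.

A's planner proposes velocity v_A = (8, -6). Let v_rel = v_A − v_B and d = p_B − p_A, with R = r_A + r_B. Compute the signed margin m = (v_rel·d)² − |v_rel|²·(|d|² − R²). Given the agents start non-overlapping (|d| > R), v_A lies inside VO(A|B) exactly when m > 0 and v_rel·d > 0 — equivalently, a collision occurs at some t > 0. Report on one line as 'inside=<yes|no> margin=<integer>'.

d = (-21, 0),  |d|² = 441;  R = 7+8 = 15,  c = 441−15² = 216
v_rel = (9, -4),  |v_rel|² = 97;  v_rel·d = (9)·(-21) + (-4)·(0) = -189
97·t² + 378·t + 216 = 0  ⇒  m = (-189)² − 97·216 = 14769
m = 14769 > 0,  v_rel·d = -189 < 0  ⇒  outside

inside=no margin=14769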